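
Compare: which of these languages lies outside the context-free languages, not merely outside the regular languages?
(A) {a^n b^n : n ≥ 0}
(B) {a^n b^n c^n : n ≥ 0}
(B) {a^n b^n c^n : n ≥ 0}

(B) {a^n b^n c^n : n ≥ 0} requires the CFL pumping lemma.

- {a^n b^n : n ≥ 0} is context-free (but not regular)
  • Can be shown non-regular with the regular pumping lemma
  • After pumping, the number of a's and b's become unequal

- {a^n b^n c^n : n ≥ 0} is NOT context-free
  • Requires the CFL pumping lemma to prove
  • Cannot maintain three equal counts simultaneously

The CFL pumping lemma is "stronger" in that it can prove non-membership
in the larger class of context-free languages.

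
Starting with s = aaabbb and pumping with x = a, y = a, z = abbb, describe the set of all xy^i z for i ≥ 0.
{xy^i z : i ≥ 0} = {a^(2+i) b^3 : i ≥ 0} = {aabbb, aaabbb, aaaabbb, ...}

With x = a, y = a, z = abbb: Starting with aaabbb and pumping the second 'a', we get strings with 2+i a's followed by 3 b's for i = 0, 1, 2, ...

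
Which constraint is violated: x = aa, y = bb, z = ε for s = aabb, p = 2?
Violated: |xy| ≤ p

The decomposition x = aa, y = bb, z = ε for s = aabb with p = 2
violates the constraint: |xy| ≤ p

|xy| = |aabb| = 4 > 2 = p. The decomposition puts too many characters in xy.

Pumping lemma constraints:
1. xyz = s (decomposition is valid)
2. |xy| ≤ p
3. |y| > 0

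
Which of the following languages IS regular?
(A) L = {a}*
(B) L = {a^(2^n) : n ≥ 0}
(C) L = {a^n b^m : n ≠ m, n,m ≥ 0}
(A) {a}*

(A) L = {a}* is regular.

This can be recognized by a finite automaton (DFA/NFA).
Regular expressions like {a}* define regular languages.

The other choices are not regular:
- {a^(2^n) : n ≥ 0}: After pumping, length is no longer a power of 2
- {a^n b^m : n ≠ m, n,m ≥ 0}: After pumping a's, we can make n = m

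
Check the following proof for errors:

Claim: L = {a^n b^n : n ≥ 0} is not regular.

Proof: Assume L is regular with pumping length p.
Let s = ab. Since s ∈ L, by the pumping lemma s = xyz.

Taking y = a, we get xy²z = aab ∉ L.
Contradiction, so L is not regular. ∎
The proof is INCORRECT.

Error: The string s = ab may be shorter than p.
The pumping lemma only applies to strings with |s| ≥ p, and p is not under our control.
We must choose s in terms of p, e.g. s = a^p b^p, to ensure |s| ≥ p.
(The proof also fixes one particular y; a valid argument must handle every decomposition with |xy| ≤ p and |y| ≥ 1 — for s = a^p b^p this forces y = a^k, and then xy²z = a^(p+k) b^p ∉ L.)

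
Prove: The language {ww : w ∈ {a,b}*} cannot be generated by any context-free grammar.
Assume for contradiction that L is context-free, and let p ≥ 1 be the pumping length given by the pumping lemma for CFLs.
Choose s = a^p b^p a^p b^p. Then s ∈ L (take w = a^p b^p) and |s| = 4p ≥ p.
By the CFL pumping lemma, s = uvxyz for some u, v, x, y, z with |vxy| ≤ p, |vy| ≥ 1, and uv^i xy^i z ∈ L for every i ≥ 0.

Write s as four blocks A₁ B₁ A₂ B₂ with A₁ = A₂ = a^p and B₁ = B₂ = b^p. Since |vxy| ≤ p, the window vxy lies inside at most two adjacent blocks. Take i = 0 and let t = uxz, so |t| = 4p − |vy| with 1 ≤ |vy| ≤ p. If |t| is odd, t ∉ L immediately, so assume |vy| is even (hence |vy| ≥ 2) and |t|/2 = 2p − |vy|/2, which satisfies p ≤ |t|/2 ≤ 2p − 1.

Case 1 (vxy inside A₁B₁): t = a^(p−j) b^(p−l) a^p b^p with j + l = |vy|. The second half of t has length < 2p, so it is a suffix of the trailing a^p b^p and ends in b; the first half is a^(p−j) b^(p−l) a^((j+l)/2), which ends in a because (j+l)/2 ≥ 1. The halves differ, so t ∉ L.

Case 2 (vxy inside B₁A₂, straddling the middle): t = a^p b^(p−j) a^(p−l) b^p with j + l = |vy|. If t = ww, then w is a prefix of t of length ≥ p, so w begins with a^p; and w is a suffix of t of length ≥ p, so w ends with b^p. That forces |w| ≥ 2p, contradicting |w| = |t|/2 ≤ 2p − 1. So t ∉ L.

Case 3 (vxy inside A₂B₂): t = a^p b^p a^(p−j) b^(p−l) with j + l = |vy|. The first half of t is a prefix of a^p b^p, so it begins with a; the second half is b^((j+l)/2) a^(p−j) b^(p−l), which begins with b. The halves differ, so t ∉ L.

In every case uv⁰xy⁰z = uxz ∉ L.

This contradicts the CFL pumping lemma, which requires uv^i xy^i z ∈ L for all i ≥ 0.
Hence L = {ww : w ∈ {a,b}*} is not context-free. ∎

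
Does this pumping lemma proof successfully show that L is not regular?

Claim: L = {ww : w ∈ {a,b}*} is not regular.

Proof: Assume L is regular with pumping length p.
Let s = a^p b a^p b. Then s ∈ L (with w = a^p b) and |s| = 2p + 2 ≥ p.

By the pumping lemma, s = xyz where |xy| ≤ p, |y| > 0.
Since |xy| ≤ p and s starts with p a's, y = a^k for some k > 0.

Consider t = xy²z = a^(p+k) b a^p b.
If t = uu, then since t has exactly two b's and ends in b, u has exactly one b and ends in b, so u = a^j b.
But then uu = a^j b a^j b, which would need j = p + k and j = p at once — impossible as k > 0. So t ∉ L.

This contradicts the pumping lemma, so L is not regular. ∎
The proof is correct.

This proof is valid because:
1. s = a^p b a^p b is in L and is chosen in terms of p, so |s| ≥ p holds for every p
2. The decomposition analysis is correct: |xy| ≤ p forces y to lie inside the leading a's
3. The contradiction is valid: the argument shows a^(p+k) b a^p b cannot be split into two equal halves
4. The conclusion follows logically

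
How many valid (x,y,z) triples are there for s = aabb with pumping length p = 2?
3

For s = 'aabb' with pumping length p = 2:

Constraints: |xy| ≤ 2, |y| > 0

Valid decompositions (|xy| ≤ p, |y| ≥ 1):
  • x='', y='a', z='abb'
  • x='a', y='a', z='bb'
  • x='', y='aa', z='bb'

Total count: 3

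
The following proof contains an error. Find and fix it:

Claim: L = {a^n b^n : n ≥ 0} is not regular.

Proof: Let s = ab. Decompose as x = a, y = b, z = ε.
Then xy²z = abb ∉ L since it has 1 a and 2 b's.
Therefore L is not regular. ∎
Error: The string s = ab might be shorter than the pumping length p.

Correction: Choose s = a^p b^p to ensure |s| ≥ p. Also, the decomposition is wrong: with |xy| ≤ p, y cannot include b's when s starts with p a's.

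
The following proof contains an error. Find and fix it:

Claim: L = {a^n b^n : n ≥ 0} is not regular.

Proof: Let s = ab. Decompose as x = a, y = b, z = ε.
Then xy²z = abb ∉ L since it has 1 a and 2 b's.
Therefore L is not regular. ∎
Error: The string s = ab might be shorter than the pumping length p.

Correction: Choose s = a^p b^p to ensure |s| ≥ p. Also, the decomposition is wrong: with |xy| ≤ p, y cannot include b's when s starts with p a's.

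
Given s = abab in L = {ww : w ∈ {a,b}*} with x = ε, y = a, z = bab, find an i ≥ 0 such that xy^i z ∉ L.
i = 3

xy³z = ε · aaa · bab = aaabab; aaabab has length 6; its halves are aaa and bab, which differ, so it is not in L.
(Other choices also work, e.g. i = 0, 2; only i = 1 is guaranteed to stay in L since xy¹z = s.)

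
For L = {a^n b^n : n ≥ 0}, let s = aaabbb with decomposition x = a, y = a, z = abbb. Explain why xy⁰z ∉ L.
xy⁰z = aabbb ∉ L

Pumping with i = 0 replaces y = a by y⁰ = ε:
- Original: s = xyz = aaabbb; aaabbb = a^3 b^3 has equal counts (3 = 3), so it is in L
- Pumped: xy⁰z = a · ε · abbb = aabbb
- aabbb has 2 a's and 3 b's; 2 ≠ 3, so it is not in L

The pumping lemma would require xy⁰z ∈ L, so this decomposition yields a contradiction.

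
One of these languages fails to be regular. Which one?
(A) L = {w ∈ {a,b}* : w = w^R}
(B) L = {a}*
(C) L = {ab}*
(A) {w ∈ {a,b}* : w = w^R}

(A) L = {w ∈ {a,b}* : w = w^R} is NOT regular.

The pumping lemma can be used to prove this:
After pumping, the string is no longer symmetric

The other languages are regular because they can be recognized by finite automata.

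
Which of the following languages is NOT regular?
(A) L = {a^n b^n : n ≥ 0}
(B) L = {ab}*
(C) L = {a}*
(A) {a^n b^n : n ≥ 0}

(A) L = {a^n b^n : n ≥ 0} is NOT regular.

The pumping lemma can be used to prove this:
After pumping, the number of a's and b's become unequal

The other languages are regular because they can be recognized by finite automata.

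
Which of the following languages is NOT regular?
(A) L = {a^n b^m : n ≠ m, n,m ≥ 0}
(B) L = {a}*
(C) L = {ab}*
(A) {a^n b^m : n ≠ m, n,m ≥ 0}

(A) L = {a^n b^m : n ≠ m, n,m ≥ 0} is NOT regular.

The pumping lemma can be used to prove this:
After pumping a's, we can make n = m

The other languages are regular because they can be recognized by finite automata.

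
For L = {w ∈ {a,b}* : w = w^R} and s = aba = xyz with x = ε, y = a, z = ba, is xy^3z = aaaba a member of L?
No

xy³z = ε · aaa · ba = aaaba.
aaaba reversed is abaaa ≠ aaaba, so it is not a palindrome and is not in L.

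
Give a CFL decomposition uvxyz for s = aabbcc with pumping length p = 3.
u='aa', v='b', x='b', y='c', z='c'

For s = aabbcc with pumping length p = 3:

One valid decomposition:
- u = 'aa'
- v = 'b'
- x = 'b'
- y = 'c'
- z = 'c'

Verification:
- uvxyz = 'aa' + 'b' + 'b' + 'c' + 'c' = aabbcc ✓
- |vxy| = |'bbc'| = 3 ≤ 3 ✓
- |vy| = |'bc'| = 2 > 0 ✓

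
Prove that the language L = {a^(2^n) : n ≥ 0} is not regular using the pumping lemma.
Assume for contradiction that L is regular, and let p ≥ 1 be the pumping length given by the pumping lemma.
Choose s = a^(2^p). Then s ∈ L and |s| = 2^p ≥ p.
By the pumping lemma, s = xyz for some x, y, z with |xy| ≤ p, |y| ≥ 1, and xy^i z ∈ L for every i ≥ 0.
Here y = a^k for some k with 1 ≤ k ≤ |xy| ≤ p, and p < 2^p.

Take i = 2: |xy²z| = 2^p + k.
Now 2^p < 2^p + k ≤ 2^p + p < 2^p + 2^p = 2^(p+1).
So |xy²z| lies strictly between the consecutive powers of two 2^p and 2^(p+1), hence is not a power of 2, and xy²z ∉ L.

This contradicts the pumping lemma, which requires xy^i z ∈ L for all i ≥ 0.
Hence L = {a^(2^n) : n ≥ 0} is not regular. ∎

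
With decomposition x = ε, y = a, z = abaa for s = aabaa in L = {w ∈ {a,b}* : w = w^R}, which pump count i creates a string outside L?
i = 0

xy⁰z = ε · ε · abaa = abaa; abaa reversed is aaba ≠ abaa, so it is not a palindrome and is not in L.
(Other choices also work, e.g. i = 2, 3; only i = 1 is guaranteed to stay in L since xy¹z = s.)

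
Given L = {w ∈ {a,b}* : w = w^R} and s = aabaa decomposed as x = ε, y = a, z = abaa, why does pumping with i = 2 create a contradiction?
xy²z = aaabaa ∉ L

Pumping with i = 2 replaces y = a by y² = aa:
- Original: s = xyz = aabaa; aabaa reversed is aabaa, the same string, so it is a palindrome and is in L
- Pumped: xy²z = ε · aa · abaa = aaabaa
- aaabaa reversed is aabaaa ≠ aaabaa, so it is not a palindrome and is not in L

The pumping lemma would require xy²z ∈ L, so this decomposition yields a contradiction.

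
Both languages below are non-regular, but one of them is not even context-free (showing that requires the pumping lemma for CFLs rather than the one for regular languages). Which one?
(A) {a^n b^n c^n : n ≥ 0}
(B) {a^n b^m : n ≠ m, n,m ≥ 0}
(A) {a^n b^n c^n : n ≥ 0}

(A) {a^n b^n c^n : n ≥ 0} requires the CFL pumping lemma.

- {a^n b^m : n ≠ m, n,m ≥ 0} is context-free (but not regular)
  • Can be shown non-regular with the regular pumping lemma
  • After pumping a's, we can make n = m

- {a^n b^n c^n : n ≥ 0} is NOT context-free
  • Requires the CFL pumping lemma to prove
  • Cannot maintain three equal counts simultaneously

The CFL pumping lemma is "stronger" in that it can prove non-membership
in the larger class of context-free languages.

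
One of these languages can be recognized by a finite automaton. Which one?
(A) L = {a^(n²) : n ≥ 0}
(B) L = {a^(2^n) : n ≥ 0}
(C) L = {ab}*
(C) {ab}*

(C) L = {ab}* is regular.

This can be recognized by a finite automaton (DFA/NFA).
Regular expressions like {ab}* define regular languages.

The other choices are not regular:
- {a^(n²) : n ≥ 0}: After pumping, length is no longer a perfect square
- {a^(2^n) : n ≥ 0}: After pumping, length is no longer a power of 2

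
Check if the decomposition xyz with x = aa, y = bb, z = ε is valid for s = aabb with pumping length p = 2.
Violated: |xy| ≤ p

The decomposition x = aa, y = bb, z = ε for s = aabb with p = 2
violates the constraint: |xy| ≤ p

|xy| = |aabb| = 4 > 2 = p. The decomposition puts too many characters in xy.

Pumping lemma constraints:
1. xyz = s (decomposition is valid)
2. |xy| ≤ p
3. |y| > 0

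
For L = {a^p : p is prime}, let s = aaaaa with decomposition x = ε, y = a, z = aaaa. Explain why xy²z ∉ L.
xy²z = aaaaaa ∉ L

Pumping with i = 2 replaces y = a by y² = aa:
- Original: s = xyz = aaaaa; aaaaa has length 5, which is prime, so it is in L
- Pumped: xy²z = ε · aa · aaaa = aaaaaa
- aaaaaa has length 6 = 2 × 3, which is not prime, so it is not in L

The pumping lemma would require xy²z ∈ L, so this decomposition yields a contradiction.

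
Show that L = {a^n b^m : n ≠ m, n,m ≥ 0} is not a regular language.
Assume for contradiction that L is regular, and let p ≥ 1 be the pumping length given by the pumping lemma.
Choose s = a^p b^(p + p!). Then s ∈ L because p ≠ p + p! (as p! ≥ 1), and |s| ≥ p.
By the pumping lemma, s = xyz for some x, y, z with |xy| ≤ p, |y| ≥ 1, and xy^i z ∈ L for every i ≥ 0.
Since |xy| ≤ p and the first p symbols of s are all a's, y = a^k for some k with 1 ≤ k ≤ p.
For every i ≥ 0, xy^i z = a^(p + (i − 1)k) b^(p + p!).

Because 1 ≤ k ≤ p, k divides p!. Let t = p!/k (a positive integer) and take i = t + 1.
Then the number of a's is p + tk = p + p!, which equals the number of b's.
So xy^(t+1) z = a^(p + p!) b^(p + p!) has equally many a's and b's and is NOT in L.

This contradicts the pumping lemma, which requires xy^i z ∈ L for all i ≥ 0.
Hence L = {a^n b^m : n ≠ m, n,m ≥ 0} is not regular. ∎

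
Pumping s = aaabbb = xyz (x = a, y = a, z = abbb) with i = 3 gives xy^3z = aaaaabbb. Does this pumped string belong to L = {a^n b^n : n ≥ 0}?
No

xy³z = a · aaa · abbb = aaaaabbb.
aaaaabbb has 5 a's and 3 b's; 5 ≠ 3, so it is not in L.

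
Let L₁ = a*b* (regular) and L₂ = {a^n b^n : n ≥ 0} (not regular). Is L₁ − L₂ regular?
No — L₁ − L₂ is not regular.

a*b* − {a^n b^n} = {a^n b^m : n ≠ m}. If this were regular, then its complement intersected with a*b*, namely {a^n b^n : n ≥ 0}, would be regular too (closure under complement and intersection) — contradiction. So L₁ − L₂ is not regular.

Note that the bare facts "L₁ regular, L₂ non-regular" do not settle the question by themselves: the closure of regular languages under ∪, ∩, complement and difference applies only when BOTH operands are regular. With a non-regular operand the result can come out regular or non-regular depending on the specific languages, so one has to work out L₁ − L₂ for this particular pair, as above.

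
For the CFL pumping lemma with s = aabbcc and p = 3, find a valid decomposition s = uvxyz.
u='aa', v='b', x='b', y='c', z='c'

For s = aabbcc with pumping length p = 3:

One valid decomposition:
- u = 'aa'
- v = 'b'
- x = 'b'
- y = 'c'
- z = 'c'

Verification:
- uvxyz = 'aa' + 'b' + 'b' + 'c' + 'c' = aabbcc ✓
- |vxy| = |'bbc'| = 3 ≤ 3 ✓
- |vy| = |'bc'| = 2 > 0 ✓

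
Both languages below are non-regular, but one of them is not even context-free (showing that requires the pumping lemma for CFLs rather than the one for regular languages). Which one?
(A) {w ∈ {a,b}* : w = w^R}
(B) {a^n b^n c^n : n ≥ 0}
(B) {a^n b^n c^n : n ≥ 0}

(B) {a^n b^n c^n : n ≥ 0} requires the CFL pumping lemma.

- {w ∈ {a,b}* : w = w^R} is context-free (but not regular)
  • Can be shown non-regular with the regular pumping lemma
  • After pumping, the string is no longer symmetric

- {a^n b^n c^n : n ≥ 0} is NOT context-free
  • Requires the CFL pumping lemma to prove
  • Cannot maintain three equal counts simultaneously

The CFL pumping lemma is "stronger" in that it can prove non-membership
in the larger class of context-free languages.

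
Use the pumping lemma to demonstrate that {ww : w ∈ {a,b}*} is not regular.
Assume for contradiction that L is regular, and let p ≥ 1 be the pumping length given by the pumping lemma.
Choose s = a^p b a^p b. Then s ∈ L (take w = a^p b) and |s| = 2p + 2 ≥ p.
By the pumping lemma, s = xyz for some x, y, z with |xy| ≤ p, |y| ≥ 1, and xy^i z ∈ L for every i ≥ 0.
Since |xy| ≤ p and the first p symbols of s are all a's, y = a^k for some k with 1 ≤ k ≤ p.

Take i = 2: t = xy²z = a^(p + k) b a^p b.
Suppose t = uu for some string u. The string t contains exactly two b's and ends in b, so u contains exactly one b and ends in b; hence u = a^j b for some j, and uu = a^j b a^j b. Comparing with t = a^(p + k) b a^p b forces j = p + k (first block) and j = p (second block), which is impossible since k ≥ 1. So t ∉ L.

This contradicts the pumping lemma, which requires xy^i z ∈ L for all i ≥ 0.
Hence L = {ww : w ∈ {a,b}*} is not regular. ∎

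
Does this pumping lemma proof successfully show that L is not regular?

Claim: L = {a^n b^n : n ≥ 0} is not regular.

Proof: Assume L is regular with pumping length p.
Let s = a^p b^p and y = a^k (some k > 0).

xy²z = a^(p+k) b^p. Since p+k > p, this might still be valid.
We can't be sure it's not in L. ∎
The proof is INCORRECT.

Error: The conclusion is wrong.
xy²z = a^(p+k) b^p is definitely NOT in L because the number of a's (p+k) ≠ number of b's (p).
The proof incorrectly doubts what is actually a valid contradiction.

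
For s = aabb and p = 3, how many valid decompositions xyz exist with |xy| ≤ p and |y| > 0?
6

For s = 'aabb' with pumping length p = 3:

Constraints: |xy| ≤ 3, |y| > 0

Valid decompositions (|xy| ≤ p, |y| ≥ 1):
  • x='', y='a', z='abb'
  • x='a', y='a', z='bb'
  • x='', y='aa', z='bb'
  • x='aa', y='b', z='b'
  • x='a', y='ab', z='b'
  • x='', y='aab', z='b'

Total count: 6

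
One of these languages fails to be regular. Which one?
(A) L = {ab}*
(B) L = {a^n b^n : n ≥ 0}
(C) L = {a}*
(B) {a^n b^n : n ≥ 0}

(B) L = {a^n b^n : n ≥ 0} is NOT regular.

The pumping lemma can be used to prove this:
After pumping, the number of a's and b's become unequal

The other languages are regular because they can be recognized by finite automata.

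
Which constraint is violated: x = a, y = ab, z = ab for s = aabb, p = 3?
Violated: xyz = s

The decomposition x = a, y = ab, z = ab for s = aabb with p = 3
violates the constraint: xyz = s

xyz = 'a' + 'ab' + 'ab' = 'aabab' ≠ 'aabb' = s. The decomposition doesn't reconstruct s.

Pumping lemma constraints:
1. xyz = s (decomposition is valid)
2. |xy| ≤ p
3. |y| > 0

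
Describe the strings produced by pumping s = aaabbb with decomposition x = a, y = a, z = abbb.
{xy^i z : i ≥ 0} = {a^(2+i) b^3 : i ≥ 0} = {aabbb, aaabbb, aaaabbb, ...}

With x = a, y = a, z = abbb: Starting with aaabbb and pumping the second 'a', we get strings with 2+i a's followed by 3 b's for i = 0, 1, 2, ...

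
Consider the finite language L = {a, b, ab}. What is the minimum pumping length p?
p = 3

For a finite language L, the pumping lemma holds vacuously if p > max|s| for s ∈ L.

The longest string in L = {a, b, ab} has length 2.
If p = 3, then no string s ∈ L has |s| ≥ p, so the condition is vacuously true.

The minimum pumping length is p = 3.

Why no smaller p works: for any p ≤ 2, the longest string s ∈ L has |s| = 2 ≥ p, so it would
have to be pumpable; but pumping up (i = 2, 3, ...) produces ever longer strings, which cannot all lie in the
finite language L. So the pumping property fails for every p ≤ 2.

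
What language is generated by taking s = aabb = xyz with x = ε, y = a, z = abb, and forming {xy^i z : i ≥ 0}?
{xy^i z : i ≥ 0} = {a^(i+1) b^2 : i ≥ 0} = {abb, aabb, aaabb, ...}

With x = ε, y = a, z = abb: Starting with aabb and pumping the first 'a' (z = abb keeps the second 'a'), we get strings with i+1 a's followed by 2 b's for i = 0, 1, 2, ...; note bb is not produced because z always contributes one a.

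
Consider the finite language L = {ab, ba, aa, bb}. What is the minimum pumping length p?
p = 3

For a finite language L, the pumping lemma holds vacuously if p > max|s| for s ∈ L.

The longest string in L = {ab, ba, aa, bb} has length 2.
If p = 3, then no string s ∈ L has |s| ≥ p, so the condition is vacuously true.

The minimum pumping length is p = 3.

Why no smaller p works: for any p ≤ 2, the longest string s ∈ L has |s| = 2 ≥ p, so it would
have to be pumpable; but pumping up (i = 2, 3, ...) produces ever longer strings, which cannot all lie in the
finite language L. So the pumping property fails for every p ≤ 2.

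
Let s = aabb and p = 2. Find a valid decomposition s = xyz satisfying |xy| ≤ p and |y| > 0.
x = '', y = 'a', z = 'abb'

For s = aabb and p = 2, one valid decomposition is:
- x = '' (length 0)
- y = 'a' (length 1)
- z = 'abb' (length 3)

Verification:
- xyz = '' + 'a' + 'abb' = aabb ✓
- |xy| = 1 ≤ 2 ✓
- |y| = 1 > 0 ✓

All pumping lemma constraints are satisfied.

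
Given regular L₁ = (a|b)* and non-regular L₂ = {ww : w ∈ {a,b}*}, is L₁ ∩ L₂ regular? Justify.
No — L₁ ∩ L₂ is not regular.

(a|b)* is all strings over {a,b}, so L₁ ∩ L₂ = {ww : w ∈ {a,b}*} = L₂ itself, which is not regular (pump s = a^p b a^p b).

Note that the bare facts "L₁ regular, L₂ non-regular" do not settle the question by themselves: the closure of regular languages under ∪, ∩, complement and difference applies only when BOTH operands are regular. With a non-regular operand the result can come out regular or non-regular depending on the specific languages, so one has to work out L₁ ∩ L₂ for this particular pair, as above.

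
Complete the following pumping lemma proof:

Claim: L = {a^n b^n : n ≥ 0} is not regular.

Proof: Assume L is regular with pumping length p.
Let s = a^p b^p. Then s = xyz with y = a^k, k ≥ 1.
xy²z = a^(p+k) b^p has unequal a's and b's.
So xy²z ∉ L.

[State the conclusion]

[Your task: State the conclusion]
This contradicts the pumping lemma for regular languages,
which guarantees xy^i z ∈ L for all i ≥ 0.

Since our assumption that L is regular leads to a contradiction,
we conclude that L = {a^n b^n : n ≥ 0} is NOT regular. ∎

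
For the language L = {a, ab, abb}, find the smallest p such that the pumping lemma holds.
p = 4

For a finite language L, the pumping lemma holds vacuously if p > max|s| for s ∈ L.

The longest string in L = {a, ab, abb} has length 3.
If p = 4, then no string s ∈ L has |s| ≥ p, so the condition is vacuously true.

The minimum pumping length is p = 4.

Why no smaller p works: for any p ≤ 3, the longest string s ∈ L has |s| = 3 ≥ p, so it would
have to be pumpable; but pumping up (i = 2, 3, ...) produces ever longer strings, which cannot all lie in the
finite language L. So the pumping property fails for every p ≤ 3.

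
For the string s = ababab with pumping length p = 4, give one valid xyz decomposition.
x = 'a', y = 'ba', z = 'bab'

For s = ababab and p = 4, one valid decomposition is:
- x = 'a' (length 1)
- y = 'ba' (length 2)
- z = 'bab' (length 3)

Verification:
- xyz = 'a' + 'ba' + 'bab' = ababab ✓
- |xy| = 3 ≤ 4 ✓
- |y| = 2 > 0 ✓

All pumping lemma constraints are satisfied.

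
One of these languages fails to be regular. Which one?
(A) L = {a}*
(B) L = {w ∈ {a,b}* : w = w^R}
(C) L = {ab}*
(B) {w ∈ {a,b}* : w = w^R}

(B) L = {w ∈ {a,b}* : w = w^R} is NOT regular.

The pumping lemma can be used to prove this:
After pumping, the string is no longer symmetric

The other languages are regular because they can be recognized by finite automata.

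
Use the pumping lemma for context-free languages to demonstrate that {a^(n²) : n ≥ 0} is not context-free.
Assume for contradiction that L is context-free, and let p ≥ 1 be the pumping length given by the pumping lemma for CFLs.
Choose s = a^(p²). Then s ∈ L and |s| = p² ≥ p.
By the CFL pumping lemma, s = uvxyz for some u, v, x, y, z with |vxy| ≤ p, |vy| ≥ 1, and uv^i xy^i z ∈ L for every i ≥ 0.
All symbols are a's, so only lengths matter: let k = |vy|, with 1 ≤ k ≤ |vxy| ≤ p.

Take i = 2: |uv²xy²z| = p² + k, and p² < p² + k ≤ p² + p < (p + 1)².
So the length lies strictly between consecutive squares and is not a perfect square; uv²xy²z ∉ L.

This contradicts the CFL pumping lemma, which requires uv^i xy^i z ∈ L for all i ≥ 0.
Hence L = {a^(n²) : n ≥ 0} is not context-free. ∎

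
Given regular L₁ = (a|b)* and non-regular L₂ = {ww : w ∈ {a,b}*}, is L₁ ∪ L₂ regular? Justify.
Yes — L₁ ∪ L₂ is regular.

{ww} ⊆ (a|b)*, so L₁ ∪ L₂ = (a|b)*, which is regular.

Note that the bare facts "L₁ regular, L₂ non-regular" do not settle the question by themselves: the closure of regular languages under ∪, ∩, complement and difference applies only when BOTH operands are regular. With a non-regular operand the result can come out regular or non-regular depending on the specific languages, so one has to work out L₁ ∪ L₂ for this particular pair, as above.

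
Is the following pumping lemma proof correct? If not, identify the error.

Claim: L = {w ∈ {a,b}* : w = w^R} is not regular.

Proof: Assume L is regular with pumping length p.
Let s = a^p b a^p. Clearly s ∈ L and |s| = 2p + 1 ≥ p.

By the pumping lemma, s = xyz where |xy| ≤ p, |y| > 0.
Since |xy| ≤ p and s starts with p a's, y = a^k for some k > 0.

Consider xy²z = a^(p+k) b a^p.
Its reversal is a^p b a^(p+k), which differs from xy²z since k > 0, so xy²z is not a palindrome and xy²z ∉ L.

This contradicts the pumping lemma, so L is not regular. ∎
The proof is correct.

This proof is valid because:
1. s = a^p b a^p is in L and is chosen in terms of p, so |s| ≥ p holds for every p
2. The decomposition analysis is correct: |xy| ≤ p forces y to lie inside the leading a's
3. The contradiction is valid: a^(p+k) b a^p has more a's before the b than after it, so it is not a palindrome
4. The conclusion follows logically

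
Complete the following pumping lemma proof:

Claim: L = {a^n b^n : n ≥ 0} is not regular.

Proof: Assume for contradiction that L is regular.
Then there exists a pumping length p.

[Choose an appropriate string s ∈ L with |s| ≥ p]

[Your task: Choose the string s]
s = a^p b^p

This string is in L (has equal a's and b's) and has length 2p ≥ p.
Any decomposition xyz with |xy| ≤ p means y consists only of a's,
so pumping will unbalance the counts.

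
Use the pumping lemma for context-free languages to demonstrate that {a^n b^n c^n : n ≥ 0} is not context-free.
Assume for contradiction that L is context-free, and let p ≥ 1 be the pumping length given by the pumping lemma for CFLs.
Choose s = a^p b^p c^p. Then s ∈ L and |s| = 3p ≥ p.
By the CFL pumping lemma, s = uvxyz for some u, v, x, y, z with |vxy| ≤ p, |vy| ≥ 1, and uv^i xy^i z ∈ L for every i ≥ 0.

Because |vxy| ≤ p, the window vxy cannot contain both an a and a c: any substring of s containing both must include the entire block b^p plus at least one a and one c, so it has length ≥ p + 2 > p.
Hence at least one of the letters a, c does not occur in vy at all.

Take i = 0: the string uxz is obtained from s by deleting |vy| ≥ 1 symbols, so |uxz| = 3p − |vy| < 3p.
But the letter (a or c) that does not occur in vy still occurs exactly p times in uxz. Every string of L with exactly p copies of some letter is a^p b^p c^p, of length 3p. Since |uxz| < 3p, uxz ∉ L.

This contradicts the CFL pumping lemma, which requires uv^i xy^i z ∈ L for all i ≥ 0.
Hence L = {a^n b^n c^n : n ≥ 0} is not context-free. ∎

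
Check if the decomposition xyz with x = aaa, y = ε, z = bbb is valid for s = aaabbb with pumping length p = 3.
Violated: |y| > 0

The decomposition x = aaa, y = ε, z = bbb for s = aaabbb with p = 3
violates the constraint: |y| > 0

|y| = 0, but the pumping lemma requires |y| > 0 (y must be non-empty).

Pumping lemma constraints:
1. xyz = s (decomposition is valid)
2. |xy| ≤ p
3. |y| > 0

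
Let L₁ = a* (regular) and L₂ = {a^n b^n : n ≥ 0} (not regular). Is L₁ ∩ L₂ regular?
Yes — L₁ ∩ L₂ is regular.

A string of a* contains no b's, and the only string of {a^n b^n} with no b's is ε (n = 0). So L₁ ∩ L₂ = {ε}, a finite language, which is regular.

Note that the bare facts "L₁ regular, L₂ non-regular" do not settle the question by themselves: the closure of regular languages under ∪, ∩, complement and difference applies only when BOTH operands are regular. With a non-regular operand the result can come out regular or non-regular depending on the specific languages, so one has to work out L₁ ∩ L₂ for this particular pair, as above.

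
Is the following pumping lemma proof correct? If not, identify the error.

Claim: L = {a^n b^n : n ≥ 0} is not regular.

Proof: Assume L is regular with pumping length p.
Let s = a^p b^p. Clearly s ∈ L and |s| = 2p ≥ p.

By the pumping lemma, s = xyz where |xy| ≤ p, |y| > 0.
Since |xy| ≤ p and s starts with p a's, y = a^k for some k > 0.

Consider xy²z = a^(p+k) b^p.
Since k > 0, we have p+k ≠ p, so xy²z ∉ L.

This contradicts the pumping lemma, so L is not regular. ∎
The proof is correct.

This proof is valid because:
1. The string s = a^p b^p is correctly in L
2. The decomposition analysis is correct: y must consist only of a's
3. The contradiction is valid: pumping increases a's but not b's
4. The conclusion follows logically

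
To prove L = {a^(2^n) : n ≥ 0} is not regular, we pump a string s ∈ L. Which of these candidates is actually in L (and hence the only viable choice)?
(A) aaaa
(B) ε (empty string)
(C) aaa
(A) aaaa

The pumping lemma is applied to a string s that lies in L, so first check membership of each option:
- (A) aaaa has length 4 = 2^2, so it is in L ✓
- (B) ε has length 0, which is not a power of 2, so it is not in L ✗
- (C) aaa has length 3, strictly between 2^1 = 2 and 2^2 = 4, so it is not in L ✗

Only (A) aaaa is in L, so it is the only candidate that could play the role of s.
(In a complete proof one picks s in terms of the pumping length p so that |s| ≥ p is guaranteed; a fixed string like aaaa illustrates the shape of such an s.)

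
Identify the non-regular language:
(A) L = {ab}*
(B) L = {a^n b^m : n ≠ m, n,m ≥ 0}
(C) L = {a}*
(B) {a^n b^m : n ≠ m, n,m ≥ 0}

(B) L = {a^n b^m : n ≠ m, n,m ≥ 0} is NOT regular.

The pumping lemma can be used to prove this:
After pumping a's, we can make n = m

The other languages are regular because they can be recognized by finite automata.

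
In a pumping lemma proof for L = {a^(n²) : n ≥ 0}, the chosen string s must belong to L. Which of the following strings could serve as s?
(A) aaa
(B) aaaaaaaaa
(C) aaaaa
(B) aaaaaaaaa

The pumping lemma is applied to a string s that lies in L, so first check membership of each option:
- (A) aaa has length 3, strictly between 1² = 1 and 2² = 4, so it is not in L ✗
- (B) aaaaaaaaa has length 9 = 3², a perfect square, so it is in L ✓
- (C) aaaaa has length 5, strictly between 2² = 4 and 3² = 9, so it is not in L ✗

Only (B) aaaaaaaaa is in L, so it is the only candidate that could play the role of s.
(In a complete proof one picks s in terms of the pumping length p so that |s| ≥ p is guaranteed; a fixed string like aaaaaaaaa illustrates the shape of such an s.)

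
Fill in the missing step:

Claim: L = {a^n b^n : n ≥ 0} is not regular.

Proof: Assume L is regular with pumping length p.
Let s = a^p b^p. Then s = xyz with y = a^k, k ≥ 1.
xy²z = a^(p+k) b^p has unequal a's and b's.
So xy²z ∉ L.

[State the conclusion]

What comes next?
This contradicts the pumping lemma for regular languages,
which guarantees xy^i z ∈ L for all i ≥ 0.

Since our assumption that L is regular leads to a contradiction,
we conclude that L = {a^n b^n : n ≥ 0} is NOT regular. ∎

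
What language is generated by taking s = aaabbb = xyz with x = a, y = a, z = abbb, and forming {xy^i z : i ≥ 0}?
{xy^i z : i ≥ 0} = {a^(2+i) b^3 : i ≥ 0} = {aabbb, aaabbb, aaaabbb, ...}

With x = a, y = a, z = abbb: Starting with aaabbb and pumping the second 'a', we get strings with 2+i a's followed by 3 b's for i = 0, 1, 2, ...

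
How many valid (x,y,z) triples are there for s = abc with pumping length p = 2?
3

For s = 'abc' with pumping length p = 2:

Constraints: |xy| ≤ 2, |y| > 0

Valid decompositions (|xy| ≤ p, |y| ≥ 1):
  • x='', y='a', z='bc'
  • x='a', y='b', z='c'
  • x='', y='ab', z='c'

Total count: 3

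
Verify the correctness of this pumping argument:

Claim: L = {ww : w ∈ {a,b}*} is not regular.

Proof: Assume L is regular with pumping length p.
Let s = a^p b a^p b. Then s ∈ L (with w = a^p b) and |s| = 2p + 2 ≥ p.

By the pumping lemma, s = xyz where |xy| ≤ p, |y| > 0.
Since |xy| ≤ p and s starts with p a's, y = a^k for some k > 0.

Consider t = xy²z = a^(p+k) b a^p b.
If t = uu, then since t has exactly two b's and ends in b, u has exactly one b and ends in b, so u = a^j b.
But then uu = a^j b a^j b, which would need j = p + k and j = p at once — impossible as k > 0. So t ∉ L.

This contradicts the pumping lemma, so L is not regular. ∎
The proof is correct.

This proof is valid because:
1. s = a^p b a^p b is in L and is chosen in terms of p, so |s| ≥ p holds for every p
2. The decomposition analysis is correct: |xy| ≤ p forces y to lie inside the leading a's
3. The contradiction is valid: the argument shows a^(p+k) b a^p b cannot be split into two equal halves
4. The conclusion follows logically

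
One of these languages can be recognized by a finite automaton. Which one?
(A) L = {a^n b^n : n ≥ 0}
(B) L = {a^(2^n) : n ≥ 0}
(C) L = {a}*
(C) {a}*

(C) L = {a}* is regular.

This can be recognized by a finite automaton (DFA/NFA).
Regular expressions like {a}* define regular languages.

The other choices are not regular:
- {a^n b^n : n ≥ 0}: After pumping, the number of a's and b's become unequal
- {a^(2^n) : n ≥ 0}: After pumping, length is no longer a power of 2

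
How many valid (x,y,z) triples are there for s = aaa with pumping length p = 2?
3

For s = 'aaa' with pumping length p = 2:

Constraints: |xy| ≤ 2, |y| > 0

Valid decompositions (|xy| ≤ p, |y| ≥ 1):
  • x='', y='a', z='aa'
  • x='a', y='a', z='a'
  • x='', y='aa', z='a'

Total count: 3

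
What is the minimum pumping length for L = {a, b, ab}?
p = 3

For a finite language L, the pumping lemma holds vacuously if p > max|s| for s ∈ L.

The longest string in L = {a, b, ab} has length 2.
If p = 3, then no string s ∈ L has |s| ≥ p, so the condition is vacuously true.

The minimum pumping length is p = 3.

Why no smaller p works: for any p ≤ 2, the longest string s ∈ L has |s| = 2 ≥ p, so it would
have to be pumpable; but pumping up (i = 2, 3, ...) produces ever longer strings, which cannot all lie in the
finite language L. So the pumping property fails for every p ≤ 2.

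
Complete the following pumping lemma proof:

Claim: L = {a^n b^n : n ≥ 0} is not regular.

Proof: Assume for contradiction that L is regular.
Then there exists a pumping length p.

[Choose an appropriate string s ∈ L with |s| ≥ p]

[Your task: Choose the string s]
s = a^p b^p

This string is in L (has equal a's and b's) and has length 2p ≥ p.
Any decomposition xyz with |xy| ≤ p means y consists only of a's,
so pumping will unbalance the counts.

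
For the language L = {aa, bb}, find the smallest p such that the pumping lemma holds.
p = 3

For a finite language L, the pumping lemma holds vacuously if p > max|s| for s ∈ L.

The longest string in L = {aa, bb} has length 2.
If p = 3, then no string s ∈ L has |s| ≥ p, so the condition is vacuously true.

The minimum pumping length is p = 3.

Why no smaller p works: for any p ≤ 2, the longest string s ∈ L has |s| = 2 ≥ p, so it would
have to be pumpable; but pumping up (i = 2, 3, ...) produces ever longer strings, which cannot all lie in the
finite language L. So the pumping property fails for every p ≤ 2.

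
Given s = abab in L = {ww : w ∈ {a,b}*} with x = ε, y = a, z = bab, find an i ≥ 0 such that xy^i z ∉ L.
i = 2

xy²z = ε · aa · bab = aabab; aabab has odd length 5, so it cannot be written as ww and is not in L.
(Other choices also work, e.g. i = 0, 3; only i = 1 is guaranteed to stay in L since xy¹z = s.)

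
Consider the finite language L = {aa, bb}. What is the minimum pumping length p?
p = 3

For a finite language L, the pumping lemma holds vacuously if p > max|s| for s ∈ L.

The longest string in L = {aa, bb} has length 2.
If p = 3, then no string s ∈ L has |s| ≥ p, so the condition is vacuously true.

The minimum pumping length is p = 3.

Why no smaller p works: for any p ≤ 2, the longest string s ∈ L has |s| = 2 ≥ p, so it would
have to be pumpable; but pumping up (i = 2, 3, ...) produces ever longer strings, which cannot all lie in the
finite language L. So the pumping property fails for every p ≤ 2.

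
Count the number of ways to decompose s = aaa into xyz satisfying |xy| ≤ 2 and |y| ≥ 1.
3

For s = 'aaa' with pumping length p = 2:

Constraints: |xy| ≤ 2, |y| > 0

Valid decompositions (|xy| ≤ p, |y| ≥ 1):
  • x='', y='a', z='aa'
  • x='a', y='a', z='a'
  • x='', y='aa', z='a'

Total count: 3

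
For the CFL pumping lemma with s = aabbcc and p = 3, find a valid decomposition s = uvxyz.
u='aa', v='b', x='b', y='c', z='c'

For s = aabbcc with pumping length p = 3:

One valid decomposition:
- u = 'aa'
- v = 'b'
- x = 'b'
- y = 'c'
- z = 'c'

Verification:
- uvxyz = 'aa' + 'b' + 'b' + 'c' + 'c' = aabbcc ✓
- |vxy| = |'bbc'| = 3 ≤ 3 ✓
- |vy| = |'bc'| = 2 > 0 ✓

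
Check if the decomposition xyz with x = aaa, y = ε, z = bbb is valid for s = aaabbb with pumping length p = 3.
Violated: |y| > 0

The decomposition x = aaa, y = ε, z = bbb for s = aaabbb with p = 3
violates the constraint: |y| > 0

|y| = 0, but the pumping lemma requires |y| > 0 (y must be non-empty).

Pumping lemma constraints:
1. xyz = s (decomposition is valid)
2. |xy| ≤ p
3. |y| > 0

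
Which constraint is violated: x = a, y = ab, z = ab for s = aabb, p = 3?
Violated: xyz = s

The decomposition x = a, y = ab, z = ab for s = aabb with p = 3
violates the constraint: xyz = s

xyz = 'a' + 'ab' + 'ab' = 'aabab' ≠ 'aabb' = s. The decomposition doesn't reconstruct s.

Pumping lemma constraints:
1. xyz = s (decomposition is valid)
2. |xy| ≤ p
3. |y| > 0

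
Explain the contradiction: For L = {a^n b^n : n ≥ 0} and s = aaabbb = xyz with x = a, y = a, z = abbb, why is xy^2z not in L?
xy²z = aaaabbb ∉ L

Pumping with i = 2 replaces y = a by y² = aa:
- Original: s = xyz = aaabbb; aaabbb = a^3 b^3 has equal counts (3 = 3), so it is in L
- Pumped: xy²z = a · aa · abbb = aaaabbb
- aaaabbb has 4 a's and 3 b's; 4 ≠ 3, so it is not in L

The pumping lemma would require xy²z ∈ L, so this decomposition yields a contradiction.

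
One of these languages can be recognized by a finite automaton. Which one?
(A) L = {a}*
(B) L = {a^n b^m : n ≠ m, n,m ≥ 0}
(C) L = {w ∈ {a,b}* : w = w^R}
(A) {a}*

(A) L = {a}* is regular.

This can be recognized by a finite automaton (DFA/NFA).
Regular expressions like {a}* define regular languages.

The other choices are not regular:
- {w ∈ {a,b}* : w = w^R}: After pumping, the string is no longer symmetric
- {a^n b^m : n ≠ m, n,m ≥ 0}: After pumping a's, we can make n = m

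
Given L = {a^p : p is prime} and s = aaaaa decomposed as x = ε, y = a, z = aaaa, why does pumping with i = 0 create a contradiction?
xy⁰z = aaaa ∉ L

Pumping with i = 0 replaces y = a by y⁰ = ε:
- Original: s = xyz = aaaaa; aaaaa has length 5, which is prime, so it is in L
- Pumped: xy⁰z = ε · ε · aaaa = aaaa
- aaaa has length 4 = 2 × 2, which is not prime, so it is not in L

The pumping lemma would require xy⁰z ∈ L, so this decomposition yields a contradiction.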